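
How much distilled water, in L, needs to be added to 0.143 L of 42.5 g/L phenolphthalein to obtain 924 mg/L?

924 mg/L = 0.924 g/L.
V₂ = C₁V₁/C₂ = 42.5 × 0.143 / 0.924 = 6.58 L.
Diluent to add = V₂ − V₁ = 6.58 − 0.143 = 6.43 L.

6.43 L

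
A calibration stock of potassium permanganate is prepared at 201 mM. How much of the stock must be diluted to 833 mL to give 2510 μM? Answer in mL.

2510 μM = 2.51 mM.
V₁ = C₂V₂/C₁ = 2.51 × 833 / 201 = 10.4 mL.

10.4 mL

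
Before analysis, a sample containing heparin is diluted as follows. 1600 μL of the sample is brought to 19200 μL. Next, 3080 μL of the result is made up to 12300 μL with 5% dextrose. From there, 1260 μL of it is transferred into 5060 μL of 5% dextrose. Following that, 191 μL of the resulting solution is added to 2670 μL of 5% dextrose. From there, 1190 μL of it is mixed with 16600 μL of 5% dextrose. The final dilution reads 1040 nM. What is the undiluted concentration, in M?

0.0560 M

Overall dilution factor = 12 × 3.994 × 5.016 × 14.98 × 14.95 = 5.38 × 10⁴.
Original = 1040 nM × 5.38 × 10⁴ = 5.60 × 10⁷ nM = 0.0560 M.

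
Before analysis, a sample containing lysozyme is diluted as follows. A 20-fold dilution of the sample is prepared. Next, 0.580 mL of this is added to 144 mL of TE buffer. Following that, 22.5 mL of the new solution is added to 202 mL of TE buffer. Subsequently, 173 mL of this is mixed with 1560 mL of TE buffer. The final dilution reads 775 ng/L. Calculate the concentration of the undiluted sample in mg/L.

Overall dilution factor = 20 × 249.3 × 9.978 × 10.02 = 4.98 × 10⁵.
Original = 775 ng/L × 4.98 × 10⁵ = 3.86 × 10⁸ ng/L = 386 mg/L.

386 mg/L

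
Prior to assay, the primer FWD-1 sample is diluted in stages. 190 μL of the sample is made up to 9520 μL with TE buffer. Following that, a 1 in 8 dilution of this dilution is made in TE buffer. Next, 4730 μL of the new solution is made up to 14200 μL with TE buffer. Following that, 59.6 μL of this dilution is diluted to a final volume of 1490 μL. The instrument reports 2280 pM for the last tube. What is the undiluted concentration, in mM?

Overall dilution factor = 50.11 × 8 × 3.002 × 25 = 3.01 × 10⁴.
Original = 2280 pM × 3.01 × 10⁴ = 6.86 × 10⁷ pM = 0.0686 mM.

0.0686 mM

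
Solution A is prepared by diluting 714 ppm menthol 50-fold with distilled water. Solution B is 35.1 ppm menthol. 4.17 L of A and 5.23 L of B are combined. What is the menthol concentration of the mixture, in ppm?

C_A = 714 ppm / 50 = 14.3 ppm.
C_mix = (C_A·V_A + C_B·V_B)/(V_A + V_B) = (14.3×4.17 + 35.1×5.23) / 9.400 = 25.9 ppm.

25.9 ppm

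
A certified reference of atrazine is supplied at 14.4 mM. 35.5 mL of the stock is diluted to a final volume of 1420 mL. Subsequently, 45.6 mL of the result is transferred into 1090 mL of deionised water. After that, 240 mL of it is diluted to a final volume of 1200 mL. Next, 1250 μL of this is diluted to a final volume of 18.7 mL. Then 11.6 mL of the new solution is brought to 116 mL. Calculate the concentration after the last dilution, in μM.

0.0193 μM

Overall dilution factor = 40 × 24.90 × 5 × 14.96 × 10 = 7.45 × 10⁵.
14.4 mM / 7.45 × 10⁵ = 1.93 × 10⁻⁵ mM = 0.0193 μM.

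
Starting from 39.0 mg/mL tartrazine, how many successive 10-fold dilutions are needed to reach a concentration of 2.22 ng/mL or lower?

8

Need 10ⁿ ≥ 1.76 × 10⁷, so n ≥ log(1.76 × 10⁷)/log(10) = 7.24.
Minimum whole steps: n = 8.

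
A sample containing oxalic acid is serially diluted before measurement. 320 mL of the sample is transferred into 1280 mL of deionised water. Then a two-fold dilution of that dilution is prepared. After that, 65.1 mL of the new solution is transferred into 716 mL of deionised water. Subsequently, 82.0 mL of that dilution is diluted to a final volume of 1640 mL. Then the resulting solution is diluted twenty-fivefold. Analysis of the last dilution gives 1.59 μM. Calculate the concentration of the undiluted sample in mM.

Overall dilution factor = 5 × 2 × 12.00 × 20 × 25 = 6.00 × 10⁴.
Original = 1.59 μM × 6.00 × 10⁴ = 9.54 × 10⁴ μM = 95.4 mM.

95.4 mM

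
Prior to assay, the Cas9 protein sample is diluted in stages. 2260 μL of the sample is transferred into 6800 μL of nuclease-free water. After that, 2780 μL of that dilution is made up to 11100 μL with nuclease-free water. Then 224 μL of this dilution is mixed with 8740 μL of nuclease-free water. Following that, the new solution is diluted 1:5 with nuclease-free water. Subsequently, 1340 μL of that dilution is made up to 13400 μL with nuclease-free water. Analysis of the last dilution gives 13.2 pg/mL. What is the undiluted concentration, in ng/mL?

423 ng/mL

Overall dilution factor = 4.009 × 3.993 × 40.02 × 5 × 10 = 3.20 × 10⁴.
Original = 13.2 pg/mL × 3.20 × 10⁴ = 4.23 × 10⁵ pg/mL = 423 ng/mL.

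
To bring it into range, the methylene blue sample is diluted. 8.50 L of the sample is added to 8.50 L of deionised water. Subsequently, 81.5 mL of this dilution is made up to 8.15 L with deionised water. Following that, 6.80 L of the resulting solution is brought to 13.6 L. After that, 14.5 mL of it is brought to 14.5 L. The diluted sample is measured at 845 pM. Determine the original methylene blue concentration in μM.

Overall dilution factor = 2 × 100 × 2 × 1000 = 4.00 × 10⁵.
Original = 845 pM × 4.00 × 10⁵ = 3.38 × 10⁸ pM = 338 μM.

338 μM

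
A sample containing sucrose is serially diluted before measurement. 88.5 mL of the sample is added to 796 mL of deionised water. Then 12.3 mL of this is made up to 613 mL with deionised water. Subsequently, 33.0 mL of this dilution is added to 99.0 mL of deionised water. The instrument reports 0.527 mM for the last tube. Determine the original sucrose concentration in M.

1.05 M

Overall dilution factor = 9.994 × 49.84 × 4 = 1992.
Original = 0.527 mM × 1992 = 1050 mM = 1.05 M.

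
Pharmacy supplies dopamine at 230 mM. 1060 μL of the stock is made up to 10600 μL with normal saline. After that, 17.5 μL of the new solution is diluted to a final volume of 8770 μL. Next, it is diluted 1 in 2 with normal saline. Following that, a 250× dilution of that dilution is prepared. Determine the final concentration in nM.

Overall dilution factor = 10 × 501.1 × 2 × 250 = 2.51 × 10⁶.
230 mM / 2.51 × 10⁶ = 9.18 × 10⁻⁵ mM = 91.8 nM.

91.8 nM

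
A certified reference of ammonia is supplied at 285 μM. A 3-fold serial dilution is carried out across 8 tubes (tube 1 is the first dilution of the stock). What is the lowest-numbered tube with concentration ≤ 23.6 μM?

tube 3

Tube n has concentration 285 μM / 3ⁿ.
Need 3ⁿ ≥ 285 μM / 23.6 μM = 12.1, so n ≥ 2.27.
First such tube: n = 3.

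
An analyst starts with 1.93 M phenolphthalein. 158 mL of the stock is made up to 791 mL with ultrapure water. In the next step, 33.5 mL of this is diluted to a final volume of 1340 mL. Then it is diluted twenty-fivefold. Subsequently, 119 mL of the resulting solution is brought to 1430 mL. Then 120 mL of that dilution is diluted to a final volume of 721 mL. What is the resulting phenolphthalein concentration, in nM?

5340 nM

Overall dilution factor = 5.006 × 40 × 25 × 12.02 × 6.008 = 3.61 × 10⁵.
1.93 M / 3.61 × 10⁵ = 5.34 × 10⁻⁶ M = 5340 nM.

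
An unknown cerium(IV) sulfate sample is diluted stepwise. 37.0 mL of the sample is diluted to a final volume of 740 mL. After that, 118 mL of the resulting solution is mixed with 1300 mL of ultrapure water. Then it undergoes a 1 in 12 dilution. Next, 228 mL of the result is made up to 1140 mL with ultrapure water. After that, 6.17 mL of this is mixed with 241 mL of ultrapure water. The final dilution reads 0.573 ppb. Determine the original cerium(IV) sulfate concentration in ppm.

Overall dilution factor = 20 × 12.02 × 12 × 5 × 40.06 = 5.78 × 10⁵.
Original = 0.573 ppb × 5.78 × 10⁵ = 3.31 × 10⁵ ppb = 331 ppm.

331 ppm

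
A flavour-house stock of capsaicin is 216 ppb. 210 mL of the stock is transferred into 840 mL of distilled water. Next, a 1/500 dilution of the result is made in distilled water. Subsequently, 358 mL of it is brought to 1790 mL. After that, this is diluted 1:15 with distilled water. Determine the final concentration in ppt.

1.15 ppt

Overall dilution factor = 5 × 500 × 5 × 15 = 1.88 × 10⁵.
216 ppb / 1.88 × 10⁵ = 1.15 × 10⁻³ ppb = 1.15 ppt.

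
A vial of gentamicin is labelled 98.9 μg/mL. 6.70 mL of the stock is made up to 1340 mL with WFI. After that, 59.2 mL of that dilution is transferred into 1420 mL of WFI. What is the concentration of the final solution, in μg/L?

19.8 μg/L

Overall dilution factor = 200 × 24.99 = 4997.
98.9 μg/mL / 4997 = 0.0198 μg/mL = 19.8 μg/L.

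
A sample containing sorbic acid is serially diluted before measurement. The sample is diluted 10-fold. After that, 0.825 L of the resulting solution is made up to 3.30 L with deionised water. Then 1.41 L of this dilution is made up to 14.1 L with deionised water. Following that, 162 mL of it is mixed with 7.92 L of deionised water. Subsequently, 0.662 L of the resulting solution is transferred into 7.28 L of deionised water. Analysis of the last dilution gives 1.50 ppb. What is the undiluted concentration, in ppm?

Overall dilution factor = 10 × 4 × 10 × 49.89 × 12.00 = 2.39 × 10⁵.
Original = 1.50 ppb × 2.39 × 10⁵ = 3.59 × 10⁵ ppb = 359 ppm.

359 ppm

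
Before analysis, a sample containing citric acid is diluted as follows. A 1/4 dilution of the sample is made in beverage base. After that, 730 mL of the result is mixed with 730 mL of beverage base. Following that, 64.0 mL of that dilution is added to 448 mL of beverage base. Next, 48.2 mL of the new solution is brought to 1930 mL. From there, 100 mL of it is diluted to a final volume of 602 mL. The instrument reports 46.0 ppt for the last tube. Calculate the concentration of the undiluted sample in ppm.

Overall dilution factor = 4 × 2 × 8 × 40.04 × 6.020 = 1.54 × 10⁴.
Original = 46.0 ppt × 1.54 × 10⁴ = 7.10 × 10⁵ ppt = 0.710 ppm.

0.710 ppm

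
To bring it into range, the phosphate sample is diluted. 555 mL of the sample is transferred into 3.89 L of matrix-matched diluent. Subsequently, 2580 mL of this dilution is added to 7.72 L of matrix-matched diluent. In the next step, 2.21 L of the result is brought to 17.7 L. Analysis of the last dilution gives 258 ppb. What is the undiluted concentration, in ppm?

66.1 ppm

Overall dilution factor = 8.009 × 3.992 × 8.009 = 256.
Original = 258 ppb × 256 = 6.61 × 10⁴ ppb = 66.1 ppm.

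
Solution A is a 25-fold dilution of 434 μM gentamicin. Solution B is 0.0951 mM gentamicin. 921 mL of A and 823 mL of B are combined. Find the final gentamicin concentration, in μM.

54.0 μM

C_A = 434 μM / 25 = 17.4 μM.
C_B = 0.0951 mM = 95.1 μM.
C_mix = (C_A·V_A + C_B·V_B)/(V_A + V_B) = (17.4×921 + 95.1×823) / 1744 = 54.0 μM.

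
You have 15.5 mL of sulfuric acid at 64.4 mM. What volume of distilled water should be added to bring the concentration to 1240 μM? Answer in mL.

1240 μM = 1.24 mM.
V₂ = C₁V₁/C₂ = 64.4 × 15.5 / 1.24 = 805 mL.
Diluent to add = V₂ − V₁ = 805 − 15.5 = 790 mL.

790 mL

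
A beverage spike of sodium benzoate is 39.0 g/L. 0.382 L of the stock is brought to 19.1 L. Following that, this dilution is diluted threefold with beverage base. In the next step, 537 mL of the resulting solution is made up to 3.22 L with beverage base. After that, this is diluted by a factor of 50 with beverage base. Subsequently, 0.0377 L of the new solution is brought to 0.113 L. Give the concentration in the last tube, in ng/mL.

289 ng/mL

Overall dilution factor = 50 × 3 × 5.996 × 50 × 2.997 = 1.35 × 10⁵.
39.0 g/L / 1.35 × 10⁵ = 2.89 × 10⁻⁴ g/L = 289 ng/mL.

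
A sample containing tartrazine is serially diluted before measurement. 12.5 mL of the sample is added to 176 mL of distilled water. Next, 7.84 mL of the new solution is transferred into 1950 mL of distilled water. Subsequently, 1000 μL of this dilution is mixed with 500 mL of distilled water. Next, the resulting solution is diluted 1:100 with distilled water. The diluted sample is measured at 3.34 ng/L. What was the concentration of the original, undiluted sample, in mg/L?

Overall dilution factor = 15.08 × 249.7 × 501 × 100 = 1.89 × 10⁸.
Original = 3.34 ng/L × 1.89 × 10⁸ = 6.30 × 10⁸ ng/L = 630 mg/L.

630 mg/L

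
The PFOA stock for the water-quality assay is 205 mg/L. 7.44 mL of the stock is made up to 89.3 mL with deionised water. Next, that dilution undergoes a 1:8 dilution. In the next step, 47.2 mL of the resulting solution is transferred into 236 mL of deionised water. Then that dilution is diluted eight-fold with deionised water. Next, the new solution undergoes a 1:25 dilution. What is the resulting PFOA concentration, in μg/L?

1.78 μg/L

Overall dilution factor = 12.00 × 8 × 6 × 8 × 25 = 1.15 × 10⁵.
205 mg/L / 1.15 × 10⁵ = 1.78 × 10⁻³ mg/L = 1.78 μg/L.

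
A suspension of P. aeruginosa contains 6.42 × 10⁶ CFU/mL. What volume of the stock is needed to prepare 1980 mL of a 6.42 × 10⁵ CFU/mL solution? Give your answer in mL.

198 mL

V₁ = C₂V₂/C₁ = 6.42 × 10⁵ × 1980 / 6.42 × 10⁶ = 198 mL.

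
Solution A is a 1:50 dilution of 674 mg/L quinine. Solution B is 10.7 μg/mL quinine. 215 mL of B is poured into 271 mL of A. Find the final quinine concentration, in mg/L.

C_A = 674 mg/L / 50 = 13.5 mg/L.
C_B = 10.7 μg/mL = 10.7 mg/L.
C_mix = (C_A·V_A + C_B·V_B)/(V_A + V_B) = (13.5×271 + 10.7×215) / 486.0 = 12.3 mg/L.

12.3 mg/L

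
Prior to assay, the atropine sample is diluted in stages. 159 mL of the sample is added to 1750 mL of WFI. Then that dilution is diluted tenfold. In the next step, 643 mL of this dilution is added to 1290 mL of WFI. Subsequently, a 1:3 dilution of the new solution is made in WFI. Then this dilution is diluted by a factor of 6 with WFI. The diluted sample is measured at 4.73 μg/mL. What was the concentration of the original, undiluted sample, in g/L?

30.7 g/L

Overall dilution factor = 12.01 × 10 × 3.006 × 3 × 6 = 6497.
Original = 4.73 μg/mL × 6497 = 3.07 × 10⁴ μg/mL = 30.7 g/L.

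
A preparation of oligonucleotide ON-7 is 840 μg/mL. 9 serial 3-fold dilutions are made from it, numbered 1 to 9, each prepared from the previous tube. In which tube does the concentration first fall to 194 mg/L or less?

tube 2

Tube n has concentration 840 μg/mL / 3ⁿ.
Need 3ⁿ ≥ 840 μg/mL / 194 mg/L = 4.33, so n ≥ 1.33.
First such tube: n = 2.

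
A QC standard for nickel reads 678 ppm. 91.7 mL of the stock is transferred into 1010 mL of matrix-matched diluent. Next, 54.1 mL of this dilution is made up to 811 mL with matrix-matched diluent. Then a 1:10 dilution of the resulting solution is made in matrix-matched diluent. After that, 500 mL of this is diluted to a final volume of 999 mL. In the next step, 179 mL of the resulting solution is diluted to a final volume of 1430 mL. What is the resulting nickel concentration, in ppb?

23.6 ppb

Overall dilution factor = 12.01 × 14.99 × 10 × 1.998 × 7.989 = 2.87 × 10⁴.
678 ppm / 2.87 × 10⁴ = 0.0236 ppm = 23.6 ppb.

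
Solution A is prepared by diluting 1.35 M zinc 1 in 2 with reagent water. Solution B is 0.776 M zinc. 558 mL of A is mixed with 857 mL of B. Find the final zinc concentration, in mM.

C_A = 1.35 M / 2 = 0.675 M.
C_mix = (C_A·V_A + C_B·V_B)/(V_A + V_B) = (0.675×558 + 0.776×857) / 1415 = 0.736 M = 736 mM.

736 mM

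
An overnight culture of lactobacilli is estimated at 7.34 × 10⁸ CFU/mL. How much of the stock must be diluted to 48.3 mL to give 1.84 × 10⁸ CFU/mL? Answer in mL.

12.1 mL

V₁ = C₂V₂/C₁ = 1.84 × 10⁸ × 48.3 / 7.34 × 10⁸ = 12.1 mL.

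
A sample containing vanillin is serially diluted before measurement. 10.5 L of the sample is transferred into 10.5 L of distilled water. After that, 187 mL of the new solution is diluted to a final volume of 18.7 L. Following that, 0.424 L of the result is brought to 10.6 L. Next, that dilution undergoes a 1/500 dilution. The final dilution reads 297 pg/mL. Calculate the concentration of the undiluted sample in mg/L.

742 mg/L

Overall dilution factor = 2 × 100 × 25 × 500 = 2.50 × 10⁶.
Original = 297 pg/mL × 2.50 × 10⁶ = 7.42 × 10⁸ pg/mL = 742 mg/L.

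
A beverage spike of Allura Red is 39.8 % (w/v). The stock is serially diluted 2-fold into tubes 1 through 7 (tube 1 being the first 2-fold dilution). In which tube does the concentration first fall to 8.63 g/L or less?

Tube n has concentration 39.8 % (w/v) / 2ⁿ.
Need 2ⁿ ≥ 39.8 % (w/v) / 8.63 g/L = 46.1, so n ≥ 5.53.
First such tube: n = 6.

tube 6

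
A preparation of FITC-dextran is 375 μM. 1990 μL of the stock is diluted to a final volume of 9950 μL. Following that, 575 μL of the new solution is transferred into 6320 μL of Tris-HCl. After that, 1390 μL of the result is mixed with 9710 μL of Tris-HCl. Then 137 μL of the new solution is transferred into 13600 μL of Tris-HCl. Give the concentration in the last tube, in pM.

Overall dilution factor = 5 × 11.99 × 7.986 × 100.3 = 4.80 × 10⁴.
375 μM / 4.80 × 10⁴ = 7.81 × 10⁻³ μM = 7810 pM.

7810 pM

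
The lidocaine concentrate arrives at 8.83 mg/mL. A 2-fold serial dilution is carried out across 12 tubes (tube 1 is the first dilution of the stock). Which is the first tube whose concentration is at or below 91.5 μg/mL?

tube 7

Tube n has concentration 8.83 mg/mL / 2ⁿ.
Need 2ⁿ ≥ 8.83 mg/mL / 91.5 μg/mL = 96.5, so n ≥ 6.59.
First such tube: n = 7.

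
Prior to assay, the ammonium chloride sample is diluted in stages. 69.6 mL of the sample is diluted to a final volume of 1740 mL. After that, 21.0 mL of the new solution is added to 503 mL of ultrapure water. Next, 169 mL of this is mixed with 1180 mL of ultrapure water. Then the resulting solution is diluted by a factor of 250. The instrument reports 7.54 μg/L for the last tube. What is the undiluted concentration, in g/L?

Overall dilution factor = 25 × 24.95 × 7.982 × 250 = 1.24 × 10⁶.
Original = 7.54 μg/L × 1.24 × 10⁶ = 9.39 × 10⁶ μg/L = 9.39 g/L.

9.39 g/L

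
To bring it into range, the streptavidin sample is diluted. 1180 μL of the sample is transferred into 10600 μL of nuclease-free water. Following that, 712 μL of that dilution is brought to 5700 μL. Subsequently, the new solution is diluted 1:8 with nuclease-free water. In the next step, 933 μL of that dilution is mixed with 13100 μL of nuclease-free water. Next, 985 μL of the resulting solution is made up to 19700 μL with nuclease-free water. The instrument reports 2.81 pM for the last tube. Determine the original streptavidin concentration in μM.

Overall dilution factor = 9.983 × 8.006 × 8 × 15.04 × 20 = 1.92 × 10⁵.
Original = 2.81 pM × 1.92 × 10⁵ = 5.40 × 10⁵ pM = 0.540 μM.

0.540 μM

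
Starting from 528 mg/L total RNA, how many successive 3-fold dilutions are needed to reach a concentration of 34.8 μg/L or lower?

9

Need 3ⁿ ≥ 1.52 × 10⁴, so n ≥ log(1.52 × 10⁴)/log(3) = 8.76.
Minimum whole steps: n = 9.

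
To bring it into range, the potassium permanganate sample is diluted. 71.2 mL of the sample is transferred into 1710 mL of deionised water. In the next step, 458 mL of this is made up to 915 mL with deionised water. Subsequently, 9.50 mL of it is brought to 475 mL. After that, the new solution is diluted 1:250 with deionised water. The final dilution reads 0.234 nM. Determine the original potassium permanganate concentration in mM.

0.146 mM

Overall dilution factor = 25.02 × 1.998 × 50 × 250 = 6.25 × 10⁵.
Original = 0.234 nM × 6.25 × 10⁵ = 1.46 × 10⁵ nM = 0.146 mM.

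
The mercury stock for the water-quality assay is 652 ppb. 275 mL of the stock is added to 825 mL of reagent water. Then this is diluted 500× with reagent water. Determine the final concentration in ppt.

326 ppt

Overall dilution factor = 4 × 500 = 2000.
652 ppb / 2000 = 0.326 ppb = 326 ppt.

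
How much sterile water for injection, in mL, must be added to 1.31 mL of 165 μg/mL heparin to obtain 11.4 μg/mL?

V₂ = C₁V₁/C₂ = 165 × 1.31 / 11.4 = 19.0 mL.
Diluent to add = V₂ − V₁ = 19.0 − 1.31 = 17.7 mL.

17.7 mL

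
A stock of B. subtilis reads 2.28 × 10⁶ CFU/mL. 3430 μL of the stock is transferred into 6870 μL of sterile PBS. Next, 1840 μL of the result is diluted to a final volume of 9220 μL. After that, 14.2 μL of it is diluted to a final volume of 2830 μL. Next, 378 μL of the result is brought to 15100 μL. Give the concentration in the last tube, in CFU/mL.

19.0 CFU/mL

Overall dilution factor = 3.003 × 5.011 × 199.3 × 39.95 = 1.20 × 10⁵.
2.28 × 10⁶ CFU/mL / 1.20 × 10⁵ = 19.0 CFU/mL.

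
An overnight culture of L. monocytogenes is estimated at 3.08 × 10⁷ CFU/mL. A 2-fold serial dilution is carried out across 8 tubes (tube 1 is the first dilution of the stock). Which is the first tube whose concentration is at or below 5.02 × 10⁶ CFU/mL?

tube 3

Tube n has concentration 3.08 × 10⁷ CFU/mL / 2ⁿ.
Need 2ⁿ ≥ 3.08 × 10⁷ CFU/mL / 5.02 × 10⁶ CFU/mL = 6.14, so n ≥ 2.62.
First such tube: n = 3.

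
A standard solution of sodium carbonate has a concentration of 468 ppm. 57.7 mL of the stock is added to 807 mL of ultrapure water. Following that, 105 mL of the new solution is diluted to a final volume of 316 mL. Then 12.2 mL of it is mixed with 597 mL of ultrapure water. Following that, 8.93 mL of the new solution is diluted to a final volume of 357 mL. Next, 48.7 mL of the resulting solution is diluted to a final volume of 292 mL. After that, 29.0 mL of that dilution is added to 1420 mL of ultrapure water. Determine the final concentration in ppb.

0.0174 ppb

Overall dilution factor = 14.99 × 3.010 × 49.93 × 39.98 × 5.996 × 49.97 = 2.70 × 10⁷.
468 ppm / 2.70 × 10⁷ = 1.74 × 10⁻⁵ ppm = 0.0174 ppb.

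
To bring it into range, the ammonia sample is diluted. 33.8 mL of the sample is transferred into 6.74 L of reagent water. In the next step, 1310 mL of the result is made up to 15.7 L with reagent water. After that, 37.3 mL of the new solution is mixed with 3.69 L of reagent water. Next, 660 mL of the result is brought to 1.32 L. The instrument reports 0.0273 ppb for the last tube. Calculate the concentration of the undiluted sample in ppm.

13.1 ppm

Overall dilution factor = 200.4 × 11.98 × 99.93 × 2 = 4.80 × 10⁵.
Original = 0.0273 ppb × 4.80 × 10⁵ = 1.31 × 10⁴ ppb = 13.1 ppm.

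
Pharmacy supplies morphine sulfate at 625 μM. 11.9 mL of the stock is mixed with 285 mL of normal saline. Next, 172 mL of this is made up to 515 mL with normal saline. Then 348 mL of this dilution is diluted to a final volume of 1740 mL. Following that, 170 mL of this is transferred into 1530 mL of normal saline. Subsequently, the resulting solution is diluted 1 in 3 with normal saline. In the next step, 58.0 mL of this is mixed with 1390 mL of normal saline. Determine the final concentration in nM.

2.23 nM

Overall dilution factor = 24.95 × 2.994 × 5 × 10 × 3 × 24.97 = 2.80 × 10⁵.
625 μM / 2.80 × 10⁵ = 2.23 × 10⁻³ μM = 2.23 nM.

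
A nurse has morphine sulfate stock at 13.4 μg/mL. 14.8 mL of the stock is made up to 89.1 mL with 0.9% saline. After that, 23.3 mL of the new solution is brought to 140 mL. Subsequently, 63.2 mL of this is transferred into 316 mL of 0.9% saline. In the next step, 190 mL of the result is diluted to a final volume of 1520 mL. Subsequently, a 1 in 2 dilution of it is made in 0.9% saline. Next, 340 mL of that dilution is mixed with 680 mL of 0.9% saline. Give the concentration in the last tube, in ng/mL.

Overall dilution factor = 6.020 × 6.009 × 6 × 8 × 2 × 3 = 1.04 × 10⁴.
13.4 μg/mL / 1.04 × 10⁴ = 1.29 × 10⁻³ μg/mL = 1.29 ng/mL.

1.29 ng/mL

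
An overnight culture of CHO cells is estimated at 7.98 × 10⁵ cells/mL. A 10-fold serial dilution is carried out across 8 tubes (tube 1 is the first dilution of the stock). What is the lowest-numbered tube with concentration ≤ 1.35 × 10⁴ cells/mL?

tube 2

Tube n has concentration 7.98 × 10⁵ cells/mL / 10ⁿ.
Need 10ⁿ ≥ 7.98 × 10⁵ cells/mL / 1.35 × 10⁴ cells/mL = 59.1, so n ≥ 1.77.
First such tube: n = 2.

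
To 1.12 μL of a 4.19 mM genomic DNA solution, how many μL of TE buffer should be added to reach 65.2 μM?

70.9 μL

65.2 μM = 0.0652 mM.
V₂ = C₁V₁/C₂ = 4.19 × 1.12 / 0.0652 = 72.0 μL.
Diluent to add = V₂ − V₁ = 72.0 − 1.12 = 70.9 μL.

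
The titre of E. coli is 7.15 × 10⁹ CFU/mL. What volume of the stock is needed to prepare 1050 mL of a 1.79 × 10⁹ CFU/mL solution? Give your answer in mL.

V₁ = C₂V₂/C₁ = 1.79 × 10⁹ × 1050 / 7.15 × 10⁹ = 263 mL.

263 mL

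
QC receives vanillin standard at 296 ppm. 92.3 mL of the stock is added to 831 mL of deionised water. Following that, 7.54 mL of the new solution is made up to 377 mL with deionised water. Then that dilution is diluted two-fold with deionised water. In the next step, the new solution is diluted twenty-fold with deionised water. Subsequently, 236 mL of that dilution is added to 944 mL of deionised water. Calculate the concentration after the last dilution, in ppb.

Overall dilution factor = 10.00 × 50 × 2 × 20 × 5 = 1.00 × 10⁵.
296 ppm / 1.00 × 10⁵ = 2.96 × 10⁻³ ppm = 2.96 ppb.

2.96 ppb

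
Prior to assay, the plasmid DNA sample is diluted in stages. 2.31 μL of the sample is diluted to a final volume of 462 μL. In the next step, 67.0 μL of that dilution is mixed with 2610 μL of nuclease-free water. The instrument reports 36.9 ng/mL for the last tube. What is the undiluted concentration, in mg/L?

Overall dilution factor = 200 × 39.96 = 7991.
Original = 36.9 ng/mL × 7991 = 2.95 × 10⁵ ng/mL = 295 mg/L.

295 mg/L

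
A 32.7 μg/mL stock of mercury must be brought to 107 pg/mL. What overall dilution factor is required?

Factor = C₀/C_target = 32.7 μg/mL / 107 pg/mL = 3.06 × 10⁵.

3.06 × 10⁵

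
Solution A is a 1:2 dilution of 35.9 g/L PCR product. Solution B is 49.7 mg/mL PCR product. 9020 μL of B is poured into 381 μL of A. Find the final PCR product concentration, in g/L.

C_A = 35.9 g/L / 2 = 17.9 g/L.
C_B = 49.7 mg/mL = 49.7 g/L.
C_mix = (C_A·V_A + C_B·V_B)/(V_A + V_B) = (17.9×381 + 49.7×9020) / 9401 = 48.4 g/L.

48.4 g/L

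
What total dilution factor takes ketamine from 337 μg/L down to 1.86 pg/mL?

1.81 × 10⁵

Factor = C₀/C_target = 337 μg/L / 1.86 pg/mL = 1.81 × 10⁵.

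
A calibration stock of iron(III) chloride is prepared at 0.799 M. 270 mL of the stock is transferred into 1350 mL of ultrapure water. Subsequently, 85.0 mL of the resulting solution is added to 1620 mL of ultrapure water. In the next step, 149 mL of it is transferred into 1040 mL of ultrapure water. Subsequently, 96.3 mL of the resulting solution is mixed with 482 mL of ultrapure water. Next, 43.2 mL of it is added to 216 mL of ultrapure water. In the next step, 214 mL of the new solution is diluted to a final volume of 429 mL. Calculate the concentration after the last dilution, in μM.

Overall dilution factor = 6 × 20.06 × 7.980 × 6.005 × 6 × 2.005 = 6.94 × 10⁴.
0.799 M / 6.94 × 10⁴ = 1.15 × 10⁻⁵ M = 11.5 μM.

11.5 μM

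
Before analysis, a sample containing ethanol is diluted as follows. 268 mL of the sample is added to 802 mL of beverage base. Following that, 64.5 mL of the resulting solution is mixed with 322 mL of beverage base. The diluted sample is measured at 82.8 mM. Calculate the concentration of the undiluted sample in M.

1.98 M

Overall dilution factor = 3.993 × 5.992 = 23.9.
Original = 82.8 mM × 23.9 = 1981 mM = 1.98 M.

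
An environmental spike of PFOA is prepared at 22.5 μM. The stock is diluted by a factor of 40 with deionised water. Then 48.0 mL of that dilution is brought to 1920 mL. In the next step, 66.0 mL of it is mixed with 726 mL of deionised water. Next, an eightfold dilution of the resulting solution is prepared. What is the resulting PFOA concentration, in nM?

0.146 nM

Overall dilution factor = 40 × 40 × 12 × 8 = 1.54 × 10⁵.
22.5 μM / 1.54 × 10⁵ = 1.46 × 10⁻⁴ μM = 0.146 nM.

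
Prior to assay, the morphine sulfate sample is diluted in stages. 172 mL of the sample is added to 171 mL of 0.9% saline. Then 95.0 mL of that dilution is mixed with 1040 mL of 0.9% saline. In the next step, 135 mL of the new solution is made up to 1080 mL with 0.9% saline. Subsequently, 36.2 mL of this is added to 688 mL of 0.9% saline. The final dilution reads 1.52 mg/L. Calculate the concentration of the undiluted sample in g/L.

Overall dilution factor = 1.994 × 11.95 × 8 × 20.01 = 3813.
Original = 1.52 mg/L × 3813 = 5796 mg/L = 5.80 g/L.

5.80 g/L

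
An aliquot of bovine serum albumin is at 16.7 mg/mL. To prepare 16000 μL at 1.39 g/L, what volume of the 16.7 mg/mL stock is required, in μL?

1.39 g/L = 1.39 mg/mL.
V₁ = C₂V₂/C₁ = 1.39 × 16000 / 16.7 = 1332 μL.

1330 μL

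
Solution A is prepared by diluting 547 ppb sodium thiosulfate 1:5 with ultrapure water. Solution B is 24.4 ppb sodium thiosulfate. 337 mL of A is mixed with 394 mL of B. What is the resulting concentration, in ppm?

0.0636 ppm

C_A = 547 ppb / 5 = 109 ppb.
C_mix = (C_A·V_A + C_B·V_B)/(V_A + V_B) = (109×337 + 24.4×394) / 731.0 = 63.6 ppb = 0.0636 ppm.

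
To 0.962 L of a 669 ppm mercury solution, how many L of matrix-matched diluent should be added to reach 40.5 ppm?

V₂ = C₁V₁/C₂ = 669 × 0.962 / 40.5 = 15.9 L.
Diluent to add = V₂ − V₁ = 15.9 − 0.962 = 14.9 L.

14.9 L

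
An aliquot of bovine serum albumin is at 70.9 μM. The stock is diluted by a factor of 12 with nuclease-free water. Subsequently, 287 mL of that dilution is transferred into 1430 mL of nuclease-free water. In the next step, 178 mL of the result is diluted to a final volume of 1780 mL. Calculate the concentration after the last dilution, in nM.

Overall dilution factor = 12 × 5.983 × 10 = 718.
70.9 μM / 718 = 0.0988 μM = 98.8 nM.

98.8 nM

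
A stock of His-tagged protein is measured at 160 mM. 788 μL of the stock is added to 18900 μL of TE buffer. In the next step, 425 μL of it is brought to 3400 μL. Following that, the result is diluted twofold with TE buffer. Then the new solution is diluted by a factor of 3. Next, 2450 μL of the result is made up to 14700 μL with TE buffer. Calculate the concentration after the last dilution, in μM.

22.2 μM

Overall dilution factor = 24.98 × 8 × 2 × 3 × 6 = 7196.
160 mM / 7196 = 0.0222 mM = 22.2 μM.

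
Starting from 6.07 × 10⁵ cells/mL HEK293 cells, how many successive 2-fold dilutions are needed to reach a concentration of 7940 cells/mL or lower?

7

Need 2ⁿ ≥ 76.4, so n ≥ log(76.4)/log(2) = 6.26.
Minimum whole steps: n = 7.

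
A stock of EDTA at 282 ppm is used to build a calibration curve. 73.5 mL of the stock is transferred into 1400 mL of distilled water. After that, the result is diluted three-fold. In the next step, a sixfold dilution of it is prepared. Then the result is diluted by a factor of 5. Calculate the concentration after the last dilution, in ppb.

156 ppb

Overall dilution factor = 20.05 × 3 × 6 × 5 = 1804.
282 ppm / 1804 = 0.156 ppm = 156 ppb.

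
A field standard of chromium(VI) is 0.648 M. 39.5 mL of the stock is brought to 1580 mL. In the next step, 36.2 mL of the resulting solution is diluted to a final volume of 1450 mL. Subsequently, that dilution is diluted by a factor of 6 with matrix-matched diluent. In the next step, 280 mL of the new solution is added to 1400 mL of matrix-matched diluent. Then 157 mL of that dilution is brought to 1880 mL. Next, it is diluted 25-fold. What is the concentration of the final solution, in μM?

Overall dilution factor = 40 × 40.06 × 6 × 6 × 11.97 × 25 = 1.73 × 10⁷.
0.648 M / 1.73 × 10⁷ = 3.75 × 10⁻⁸ M = 0.0375 μM.

0.0375 μM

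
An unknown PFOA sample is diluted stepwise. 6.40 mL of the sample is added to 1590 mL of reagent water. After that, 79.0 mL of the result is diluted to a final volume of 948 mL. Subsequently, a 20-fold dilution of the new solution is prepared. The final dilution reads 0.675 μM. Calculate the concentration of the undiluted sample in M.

Overall dilution factor = 249.4 × 12 × 20 = 5.99 × 10⁴.
Original = 0.675 μM × 5.99 × 10⁴ = 4.04 × 10⁴ μM = 0.0404 M.

0.0404 M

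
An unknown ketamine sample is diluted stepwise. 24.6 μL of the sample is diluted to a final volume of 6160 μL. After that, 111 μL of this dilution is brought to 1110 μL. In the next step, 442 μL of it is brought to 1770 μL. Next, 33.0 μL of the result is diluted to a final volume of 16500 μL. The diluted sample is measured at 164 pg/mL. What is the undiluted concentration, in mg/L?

Overall dilution factor = 250.4 × 10 × 4.005 × 500 = 5.01 × 10⁶.
Original = 164 pg/mL × 5.01 × 10⁶ = 8.22 × 10⁸ pg/mL = 822 mg/L.

822 mg/L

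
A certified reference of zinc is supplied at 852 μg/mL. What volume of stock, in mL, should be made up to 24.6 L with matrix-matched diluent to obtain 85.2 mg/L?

2460 mL

85.2 mg/L = 85.2 μg/mL.
V₁ = C₂V₂/C₁ = 85.2 × 24.6 / 852 = 2.46 L = 2460 mL.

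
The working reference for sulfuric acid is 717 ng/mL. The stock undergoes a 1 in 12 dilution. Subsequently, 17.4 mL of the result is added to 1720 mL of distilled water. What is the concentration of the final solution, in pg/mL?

598 pg/mL

Overall dilution factor = 12 × 99.85 = 1198.
717 ng/mL / 1198 = 0.598 ng/mL = 598 pg/mL.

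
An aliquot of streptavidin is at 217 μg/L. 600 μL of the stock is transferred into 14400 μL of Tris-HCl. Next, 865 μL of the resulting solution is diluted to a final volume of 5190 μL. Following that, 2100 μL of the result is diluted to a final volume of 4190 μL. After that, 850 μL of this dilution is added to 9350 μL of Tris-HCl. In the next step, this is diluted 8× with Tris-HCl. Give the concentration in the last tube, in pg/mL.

Overall dilution factor = 25 × 6 × 1.995 × 12 × 8 = 2.87 × 10⁴.
217 μg/L / 2.87 × 10⁴ = 7.55 × 10⁻³ μg/L = 7.55 pg/mL.

7.55 pg/mL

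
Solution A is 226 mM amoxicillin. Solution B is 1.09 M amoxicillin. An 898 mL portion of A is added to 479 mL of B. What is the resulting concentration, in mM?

C_B = 1.09 M = 1090 mM.
C_mix = (C_A·V_A + C_B·V_B)/(V_A + V_B) = (226×898 + 1090×479) / 1377 = 527 mM.

527 mM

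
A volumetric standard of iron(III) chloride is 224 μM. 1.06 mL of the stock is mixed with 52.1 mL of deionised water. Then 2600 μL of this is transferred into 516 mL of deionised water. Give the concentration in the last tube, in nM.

Overall dilution factor = 50.15 × 199.5 = 1.00 × 10⁴.
224 μM / 1.00 × 10⁴ = 0.0224 μM = 22.4 nM.

22.4 nM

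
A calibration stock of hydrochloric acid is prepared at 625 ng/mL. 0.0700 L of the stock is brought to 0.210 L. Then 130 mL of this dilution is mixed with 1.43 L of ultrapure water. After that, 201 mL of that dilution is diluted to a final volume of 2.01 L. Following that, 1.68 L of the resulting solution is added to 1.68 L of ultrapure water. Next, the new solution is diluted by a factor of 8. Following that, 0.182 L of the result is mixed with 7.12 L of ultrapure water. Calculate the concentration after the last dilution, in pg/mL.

Overall dilution factor = 3 × 12 × 10 × 2 × 8 × 40.12 = 2.31 × 10⁵.
625 ng/mL / 2.31 × 10⁵ = 2.70 × 10⁻³ ng/mL = 2.70 pg/mL.

2.70 pg/mL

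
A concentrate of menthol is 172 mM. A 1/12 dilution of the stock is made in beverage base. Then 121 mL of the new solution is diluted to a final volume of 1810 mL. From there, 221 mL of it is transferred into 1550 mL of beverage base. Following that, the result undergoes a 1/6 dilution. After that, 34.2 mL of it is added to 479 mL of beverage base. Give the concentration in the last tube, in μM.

Overall dilution factor = 12 × 14.96 × 8.014 × 6 × 15.01 = 1.30 × 10⁵.
172 mM / 1.30 × 10⁵ = 1.33 × 10⁻³ mM = 1.33 μM.

1.33 μM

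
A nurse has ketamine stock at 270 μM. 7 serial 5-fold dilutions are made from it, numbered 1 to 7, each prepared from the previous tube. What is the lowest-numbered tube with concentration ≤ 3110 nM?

Tube n has concentration 270 μM / 5ⁿ.
Need 5ⁿ ≥ 270 μM / 3110 nM = 86.8, so n ≥ 2.77.
First such tube: n = 3.

tube 3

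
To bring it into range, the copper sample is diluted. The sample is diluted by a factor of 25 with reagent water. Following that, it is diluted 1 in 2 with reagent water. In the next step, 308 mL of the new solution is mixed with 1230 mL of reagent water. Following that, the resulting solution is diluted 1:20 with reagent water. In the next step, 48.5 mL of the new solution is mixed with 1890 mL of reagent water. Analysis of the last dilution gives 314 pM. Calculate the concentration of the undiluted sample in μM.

62.7 μM

Overall dilution factor = 25 × 2 × 4.994 × 20 × 39.97 = 2.00 × 10⁵.
Original = 314 pM × 2.00 × 10⁵ = 6.27 × 10⁷ pM = 62.7 μM.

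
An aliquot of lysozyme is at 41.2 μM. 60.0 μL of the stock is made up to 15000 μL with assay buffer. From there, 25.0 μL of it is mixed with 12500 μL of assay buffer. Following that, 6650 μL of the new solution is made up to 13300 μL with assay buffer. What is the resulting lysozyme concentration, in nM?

Overall dilution factor = 250 × 501 × 2 = 2.50 × 10⁵.
41.2 μM / 2.50 × 10⁵ = 1.64 × 10⁻⁴ μM = 0.164 nM.

0.164 nM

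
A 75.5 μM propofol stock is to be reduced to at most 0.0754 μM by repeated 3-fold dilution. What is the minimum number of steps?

Need 3ⁿ ≥ 1001, so n ≥ log(1001)/log(3) = 6.29.
Minimum whole steps: n = 7.

7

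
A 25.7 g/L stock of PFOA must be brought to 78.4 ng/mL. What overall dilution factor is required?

3.28 × 10⁵

Factor = C₀/C_target = 25.7 g/L / 78.4 ng/mL = 3.28 × 10⁵.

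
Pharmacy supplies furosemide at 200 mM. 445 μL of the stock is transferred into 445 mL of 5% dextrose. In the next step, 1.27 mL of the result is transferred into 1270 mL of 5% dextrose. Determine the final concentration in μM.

Overall dilution factor = 1001 × 1001 = 1.00 × 10⁶.
200 mM / 1.00 × 10⁶ = 2.00 × 10⁻⁴ mM = 0.200 μM.

0.200 μM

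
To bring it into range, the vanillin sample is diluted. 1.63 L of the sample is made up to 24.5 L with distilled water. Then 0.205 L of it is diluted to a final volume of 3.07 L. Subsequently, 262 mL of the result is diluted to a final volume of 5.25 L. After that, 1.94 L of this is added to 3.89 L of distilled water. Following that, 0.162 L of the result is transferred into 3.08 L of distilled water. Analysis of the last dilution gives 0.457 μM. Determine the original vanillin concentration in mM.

124 mM

Overall dilution factor = 15.03 × 14.98 × 20.04 × 3.005 × 20.01 = 2.71 × 10⁵.
Original = 0.457 μM × 2.71 × 10⁵ = 1.24 × 10⁵ μM = 124 mM.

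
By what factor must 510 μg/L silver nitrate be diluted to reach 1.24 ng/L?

4.11 × 10⁵

Factor = C₀/C_target = 510 μg/L / 1.24 ng/L = 4.11 × 10⁵.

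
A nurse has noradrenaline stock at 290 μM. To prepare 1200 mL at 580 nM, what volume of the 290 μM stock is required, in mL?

580 nM = 0.580 μM.
V₁ = C₂V₂/C₁ = 0.580 × 1200 / 290 = 2.40 mL.

2.40 mL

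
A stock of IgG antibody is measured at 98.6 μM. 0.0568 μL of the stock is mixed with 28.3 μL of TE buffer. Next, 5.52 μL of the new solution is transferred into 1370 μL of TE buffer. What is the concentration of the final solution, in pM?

Overall dilution factor = 499.2 × 249.2 = 1.24 × 10⁵.
98.6 μM / 1.24 × 10⁵ = 7.93 × 10⁻⁴ μM = 793 pM.

793 pM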